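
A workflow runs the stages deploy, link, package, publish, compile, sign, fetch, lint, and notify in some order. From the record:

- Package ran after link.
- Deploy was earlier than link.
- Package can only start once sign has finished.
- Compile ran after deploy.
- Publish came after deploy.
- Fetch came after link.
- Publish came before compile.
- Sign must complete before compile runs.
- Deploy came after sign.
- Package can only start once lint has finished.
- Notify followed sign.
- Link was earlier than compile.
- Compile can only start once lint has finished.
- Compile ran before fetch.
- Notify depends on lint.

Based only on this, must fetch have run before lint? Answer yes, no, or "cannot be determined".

Tracing the constraints gives lint → compile → fetch, so lint must come before fetch.
That means fetch cannot be before lint.

no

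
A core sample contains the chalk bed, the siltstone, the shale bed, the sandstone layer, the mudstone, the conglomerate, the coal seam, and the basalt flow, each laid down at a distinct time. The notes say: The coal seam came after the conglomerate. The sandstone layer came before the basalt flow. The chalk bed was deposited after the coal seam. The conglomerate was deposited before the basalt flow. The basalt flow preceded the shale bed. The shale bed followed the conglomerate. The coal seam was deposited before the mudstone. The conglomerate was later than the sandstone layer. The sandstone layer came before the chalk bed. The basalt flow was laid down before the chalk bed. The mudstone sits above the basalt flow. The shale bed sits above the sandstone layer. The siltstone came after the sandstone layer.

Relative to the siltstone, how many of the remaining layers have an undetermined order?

6

Forced before the siltstone: the sandstone layer.
That leaves the basalt flow, the chalk bed, the coal seam, the conglomerate, the mudstone, and the shale bed with no forced order relative to the siltstone — 6.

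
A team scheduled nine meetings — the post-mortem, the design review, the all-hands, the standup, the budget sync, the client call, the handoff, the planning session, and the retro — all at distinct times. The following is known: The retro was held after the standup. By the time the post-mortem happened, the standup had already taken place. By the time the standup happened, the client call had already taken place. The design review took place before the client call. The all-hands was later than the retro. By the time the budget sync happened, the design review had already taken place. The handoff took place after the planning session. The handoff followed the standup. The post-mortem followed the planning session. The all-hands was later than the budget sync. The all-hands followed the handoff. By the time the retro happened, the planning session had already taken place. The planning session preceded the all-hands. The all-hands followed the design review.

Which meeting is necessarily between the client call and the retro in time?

the standup

Tracing the constraints gives the client call → the standup → the retro, so the standup sits after the client call and before the retro.
No other meeting is forced both after the client call and before the retro.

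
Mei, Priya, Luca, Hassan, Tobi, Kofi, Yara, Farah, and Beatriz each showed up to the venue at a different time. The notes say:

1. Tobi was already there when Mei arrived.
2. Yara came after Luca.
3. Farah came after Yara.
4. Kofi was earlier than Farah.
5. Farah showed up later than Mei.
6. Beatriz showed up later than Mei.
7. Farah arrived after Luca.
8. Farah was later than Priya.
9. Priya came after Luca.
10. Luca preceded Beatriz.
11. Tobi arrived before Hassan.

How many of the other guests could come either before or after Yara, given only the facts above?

Forced before Yara: Luca; forced after Yara: Farah.
That leaves Beatriz, Hassan, Kofi, Mei, Priya, and Tobi with no forced order relative to Yara — 6.

6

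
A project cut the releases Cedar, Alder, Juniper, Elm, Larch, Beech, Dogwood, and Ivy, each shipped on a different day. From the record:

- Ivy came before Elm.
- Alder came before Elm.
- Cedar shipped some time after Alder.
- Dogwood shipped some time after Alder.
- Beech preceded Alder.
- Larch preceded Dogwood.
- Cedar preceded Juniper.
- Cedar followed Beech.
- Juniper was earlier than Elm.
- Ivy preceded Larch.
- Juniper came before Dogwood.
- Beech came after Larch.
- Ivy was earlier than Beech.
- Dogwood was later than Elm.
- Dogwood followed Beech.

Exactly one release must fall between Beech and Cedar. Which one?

Tracing the constraints gives Beech → Alder → Cedar, so Alder sits after Beech and before Cedar.
No other release is forced both after Beech and before Cedar.

Alder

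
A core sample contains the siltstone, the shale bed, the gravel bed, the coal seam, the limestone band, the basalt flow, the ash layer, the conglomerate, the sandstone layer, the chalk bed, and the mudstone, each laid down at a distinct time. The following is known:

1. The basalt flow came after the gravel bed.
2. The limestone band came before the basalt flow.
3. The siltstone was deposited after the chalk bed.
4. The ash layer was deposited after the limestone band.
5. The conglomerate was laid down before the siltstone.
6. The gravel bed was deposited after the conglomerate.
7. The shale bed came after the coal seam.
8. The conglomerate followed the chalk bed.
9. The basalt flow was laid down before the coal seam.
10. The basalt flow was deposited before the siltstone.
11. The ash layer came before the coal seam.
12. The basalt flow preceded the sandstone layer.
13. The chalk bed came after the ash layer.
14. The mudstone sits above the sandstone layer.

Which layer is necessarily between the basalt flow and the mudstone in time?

the sandstone layer

Tracing the constraints gives the basalt flow → the sandstone layer → the mudstone, so the sandstone layer sits after the basalt flow and before the mudstone.
No other layer is forced both after the basalt flow and before the mudstone.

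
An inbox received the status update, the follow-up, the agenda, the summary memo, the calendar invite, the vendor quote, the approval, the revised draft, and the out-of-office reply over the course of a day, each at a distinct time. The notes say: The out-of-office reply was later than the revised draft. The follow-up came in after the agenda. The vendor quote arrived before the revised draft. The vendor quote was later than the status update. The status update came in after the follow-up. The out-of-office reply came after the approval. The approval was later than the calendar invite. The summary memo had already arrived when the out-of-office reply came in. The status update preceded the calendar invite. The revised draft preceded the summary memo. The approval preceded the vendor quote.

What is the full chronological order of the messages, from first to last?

the agenda, the follow-up, the status update, the calendar invite, the approval, the vendor quote, the revised draft, the summary memo, the out-of-office reply

The constraints fix every adjacent pair, so only one ordering works:
the agenda → the follow-up → the status update → the calendar invite → the approval → the vendor quote → the revised draft → the summary memo → the out-of-office reply.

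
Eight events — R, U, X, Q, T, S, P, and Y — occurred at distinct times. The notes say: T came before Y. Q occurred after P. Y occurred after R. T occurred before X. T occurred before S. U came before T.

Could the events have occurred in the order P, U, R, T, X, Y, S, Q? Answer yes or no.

yes

Check each stated constraint against the proposed order — e.g. R is ahead of Y; P is ahead of Q. Every pair is in the required order; nothing is violated.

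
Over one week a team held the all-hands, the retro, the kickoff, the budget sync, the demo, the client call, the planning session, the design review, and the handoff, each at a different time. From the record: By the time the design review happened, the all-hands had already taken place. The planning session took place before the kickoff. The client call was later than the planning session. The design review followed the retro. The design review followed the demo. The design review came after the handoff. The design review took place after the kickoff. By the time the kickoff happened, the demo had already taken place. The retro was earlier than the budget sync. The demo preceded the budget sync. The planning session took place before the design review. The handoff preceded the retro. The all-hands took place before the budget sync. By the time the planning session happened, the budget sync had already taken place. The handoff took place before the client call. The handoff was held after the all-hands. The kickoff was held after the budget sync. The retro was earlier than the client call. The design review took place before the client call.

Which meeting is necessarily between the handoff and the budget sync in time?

the retro

Tracing the constraints gives the handoff → the retro → the budget sync, so the retro sits after the handoff and before the budget sync.
No other meeting is forced both after the handoff and before the budget sync.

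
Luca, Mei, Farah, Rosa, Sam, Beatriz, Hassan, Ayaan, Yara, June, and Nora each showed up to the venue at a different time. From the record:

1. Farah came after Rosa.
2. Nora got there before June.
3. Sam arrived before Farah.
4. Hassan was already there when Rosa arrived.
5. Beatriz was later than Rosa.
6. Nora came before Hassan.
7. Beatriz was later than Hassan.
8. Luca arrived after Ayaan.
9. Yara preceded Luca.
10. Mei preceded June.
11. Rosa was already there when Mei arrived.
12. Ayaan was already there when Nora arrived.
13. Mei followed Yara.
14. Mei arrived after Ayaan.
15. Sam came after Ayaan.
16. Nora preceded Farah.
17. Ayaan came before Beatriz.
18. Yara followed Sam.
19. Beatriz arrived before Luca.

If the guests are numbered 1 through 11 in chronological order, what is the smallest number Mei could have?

7

Ayaan, Hassan, Nora, Rosa, Sam, and Yara must all come before Mei — 6 forced predecessors.
Nothing else is forced ahead of Mei, so their earliest slot is position 6 + 1 = 7.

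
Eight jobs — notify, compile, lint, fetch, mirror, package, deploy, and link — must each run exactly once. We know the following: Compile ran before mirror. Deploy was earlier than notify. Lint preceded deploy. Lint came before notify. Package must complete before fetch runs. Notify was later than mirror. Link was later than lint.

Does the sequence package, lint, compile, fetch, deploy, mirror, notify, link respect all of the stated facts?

Check each stated constraint against the proposed order — e.g. lint is ahead of notify; lint is ahead of link. Every pair is in the required order; nothing is violated.

yes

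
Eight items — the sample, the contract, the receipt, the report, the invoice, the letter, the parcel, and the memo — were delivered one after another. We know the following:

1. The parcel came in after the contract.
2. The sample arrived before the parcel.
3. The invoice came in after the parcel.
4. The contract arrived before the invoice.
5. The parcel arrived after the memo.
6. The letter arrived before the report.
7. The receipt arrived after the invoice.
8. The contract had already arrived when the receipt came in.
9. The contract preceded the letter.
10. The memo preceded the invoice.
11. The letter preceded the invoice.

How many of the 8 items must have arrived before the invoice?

5

Directly stated before the invoice: the contract, the letter, the memo, and the parcel.
The sample reaches the invoice via the sample → the parcel → the invoice.
No chain forces the receipt (or any of the others) ahead of the invoice.
That's the contract, the letter, the memo, the parcel, and the sample — 5 in all.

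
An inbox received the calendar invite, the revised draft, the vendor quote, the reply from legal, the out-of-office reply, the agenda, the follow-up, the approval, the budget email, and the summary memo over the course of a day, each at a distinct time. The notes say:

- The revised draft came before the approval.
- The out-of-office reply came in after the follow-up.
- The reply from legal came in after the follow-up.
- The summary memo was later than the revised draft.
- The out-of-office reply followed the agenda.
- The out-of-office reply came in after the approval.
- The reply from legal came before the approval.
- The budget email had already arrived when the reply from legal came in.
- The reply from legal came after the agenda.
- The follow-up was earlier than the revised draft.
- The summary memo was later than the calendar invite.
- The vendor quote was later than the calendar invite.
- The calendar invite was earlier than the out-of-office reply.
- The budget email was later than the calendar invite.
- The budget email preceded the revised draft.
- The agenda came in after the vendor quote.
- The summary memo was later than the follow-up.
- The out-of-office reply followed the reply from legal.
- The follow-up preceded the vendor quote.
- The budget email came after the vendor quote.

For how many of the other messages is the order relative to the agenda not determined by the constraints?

Forced before the agenda: the calendar invite, the follow-up, and the vendor quote; forced after the agenda: the approval, the out-of-office reply, and the reply from legal.
That leaves the budget email, the revised draft, and the summary memo with no forced order relative to the agenda — 3.

3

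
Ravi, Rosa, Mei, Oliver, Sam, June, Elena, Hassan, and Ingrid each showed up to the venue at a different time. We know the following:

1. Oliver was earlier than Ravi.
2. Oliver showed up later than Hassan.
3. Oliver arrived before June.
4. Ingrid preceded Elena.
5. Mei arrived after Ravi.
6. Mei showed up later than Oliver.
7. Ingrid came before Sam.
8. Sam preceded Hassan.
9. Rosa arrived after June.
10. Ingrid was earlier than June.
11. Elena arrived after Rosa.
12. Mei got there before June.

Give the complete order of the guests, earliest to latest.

Ingrid, Sam, Hassan, Oliver, Ravi, Mei, June, Rosa, Elena

The constraints fix every adjacent pair, so only one ordering works:
Ingrid → Sam → Hassan → Oliver → Ravi → Mei → June → Rosa → Elena.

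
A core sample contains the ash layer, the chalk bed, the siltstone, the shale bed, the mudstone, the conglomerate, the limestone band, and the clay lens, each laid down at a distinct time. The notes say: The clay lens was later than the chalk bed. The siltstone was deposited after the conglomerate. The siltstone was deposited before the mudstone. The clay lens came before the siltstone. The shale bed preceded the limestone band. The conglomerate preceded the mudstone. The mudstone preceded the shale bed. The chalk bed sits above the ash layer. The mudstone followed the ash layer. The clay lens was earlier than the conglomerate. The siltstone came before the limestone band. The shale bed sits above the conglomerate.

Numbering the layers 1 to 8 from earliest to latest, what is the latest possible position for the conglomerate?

4

The conglomerate must come before the limestone band, the mudstone, the shale bed, and the siltstone — 4 layers forced after it.
Everything else can be placed before the conglomerate in some valid order, so the conglomerate can sit as late as position 8 − 4 = 4.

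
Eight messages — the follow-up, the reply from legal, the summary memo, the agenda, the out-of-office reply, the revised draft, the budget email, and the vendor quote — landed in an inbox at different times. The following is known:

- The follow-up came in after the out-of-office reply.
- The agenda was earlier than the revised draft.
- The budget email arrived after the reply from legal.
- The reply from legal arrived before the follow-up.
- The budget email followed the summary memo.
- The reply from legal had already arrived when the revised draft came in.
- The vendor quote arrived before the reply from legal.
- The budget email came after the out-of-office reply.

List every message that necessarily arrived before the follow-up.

the out-of-office reply, the reply from legal, the vendor quote

Directly stated before the follow-up: the out-of-office reply and the reply from legal.
The vendor quote reaches the follow-up via the vendor quote → the reply from legal → the follow-up.
No chain forces the revised draft (or any of the others) ahead of the follow-up.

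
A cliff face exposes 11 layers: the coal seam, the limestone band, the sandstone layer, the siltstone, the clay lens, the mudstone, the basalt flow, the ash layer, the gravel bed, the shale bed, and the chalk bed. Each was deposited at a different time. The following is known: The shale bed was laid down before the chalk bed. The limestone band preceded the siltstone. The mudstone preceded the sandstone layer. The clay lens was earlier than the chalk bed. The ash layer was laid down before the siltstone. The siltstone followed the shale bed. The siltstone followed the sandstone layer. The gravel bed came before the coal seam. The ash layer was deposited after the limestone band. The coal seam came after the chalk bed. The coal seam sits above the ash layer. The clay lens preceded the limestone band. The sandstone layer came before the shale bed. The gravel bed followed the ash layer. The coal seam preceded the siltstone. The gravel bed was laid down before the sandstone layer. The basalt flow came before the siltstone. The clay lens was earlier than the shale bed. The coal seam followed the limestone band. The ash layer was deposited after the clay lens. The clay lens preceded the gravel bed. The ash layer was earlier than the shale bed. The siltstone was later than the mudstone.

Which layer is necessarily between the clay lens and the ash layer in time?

Tracing the constraints gives the clay lens → the limestone band → the ash layer, so the limestone band sits after the clay lens and before the ash layer.
No other layer is forced both after the clay lens and before the ash layer.

the limestone band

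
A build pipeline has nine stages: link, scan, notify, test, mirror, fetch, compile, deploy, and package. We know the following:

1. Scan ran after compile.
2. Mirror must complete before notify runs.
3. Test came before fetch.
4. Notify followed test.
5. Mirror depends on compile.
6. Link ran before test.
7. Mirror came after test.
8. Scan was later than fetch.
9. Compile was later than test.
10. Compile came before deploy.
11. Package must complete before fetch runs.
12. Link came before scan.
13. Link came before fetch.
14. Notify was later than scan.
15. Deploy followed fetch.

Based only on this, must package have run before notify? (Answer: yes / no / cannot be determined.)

Chain the constraints: package → fetch → scan → notify. Each link is directly stated, so package comes before notify.

yes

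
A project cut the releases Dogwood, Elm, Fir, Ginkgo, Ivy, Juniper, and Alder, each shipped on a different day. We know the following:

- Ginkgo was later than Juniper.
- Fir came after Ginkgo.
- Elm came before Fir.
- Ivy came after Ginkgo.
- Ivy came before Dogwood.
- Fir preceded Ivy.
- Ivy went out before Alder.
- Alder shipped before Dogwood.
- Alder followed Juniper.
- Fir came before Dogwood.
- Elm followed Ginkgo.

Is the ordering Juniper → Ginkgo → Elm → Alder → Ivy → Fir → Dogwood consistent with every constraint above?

no

The constraints require Ivy before Alder, but in the proposed sequence Alder appears ahead of Ivy. That one violation is enough.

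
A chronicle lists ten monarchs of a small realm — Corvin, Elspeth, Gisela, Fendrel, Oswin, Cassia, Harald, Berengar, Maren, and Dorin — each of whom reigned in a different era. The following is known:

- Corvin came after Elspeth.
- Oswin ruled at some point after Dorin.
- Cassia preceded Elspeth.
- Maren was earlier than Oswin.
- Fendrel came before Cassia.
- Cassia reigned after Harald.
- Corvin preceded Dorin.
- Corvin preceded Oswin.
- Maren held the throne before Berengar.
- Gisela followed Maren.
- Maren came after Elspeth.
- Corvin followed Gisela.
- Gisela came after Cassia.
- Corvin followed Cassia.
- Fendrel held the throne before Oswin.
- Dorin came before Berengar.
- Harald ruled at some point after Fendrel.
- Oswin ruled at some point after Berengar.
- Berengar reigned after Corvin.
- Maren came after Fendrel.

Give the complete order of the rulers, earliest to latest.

The constraints fix every adjacent pair, so only one ordering works:
Fendrel → Harald → Cassia → Elspeth → Maren → Gisela → Corvin → Dorin → Berengar → Oswin.

Fendrel, Harald, Cassia, Elspeth, Maren, Gisela, Corvin, Dorin, Berengar, Oswin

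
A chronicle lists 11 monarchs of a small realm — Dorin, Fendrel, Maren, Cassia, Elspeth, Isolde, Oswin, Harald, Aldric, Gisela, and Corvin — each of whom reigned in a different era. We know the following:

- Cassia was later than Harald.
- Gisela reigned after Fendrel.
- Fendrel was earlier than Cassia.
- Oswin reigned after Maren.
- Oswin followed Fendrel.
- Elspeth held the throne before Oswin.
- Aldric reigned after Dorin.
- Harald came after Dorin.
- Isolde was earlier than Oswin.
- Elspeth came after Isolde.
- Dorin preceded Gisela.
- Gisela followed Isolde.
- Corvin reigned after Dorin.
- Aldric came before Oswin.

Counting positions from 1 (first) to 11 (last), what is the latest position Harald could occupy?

10

Harald must come before Cassia — 1 ruler forced after them.
Everything else can be placed before Harald in some valid order, so Harald can sit as late as position 11 − 1 = 10.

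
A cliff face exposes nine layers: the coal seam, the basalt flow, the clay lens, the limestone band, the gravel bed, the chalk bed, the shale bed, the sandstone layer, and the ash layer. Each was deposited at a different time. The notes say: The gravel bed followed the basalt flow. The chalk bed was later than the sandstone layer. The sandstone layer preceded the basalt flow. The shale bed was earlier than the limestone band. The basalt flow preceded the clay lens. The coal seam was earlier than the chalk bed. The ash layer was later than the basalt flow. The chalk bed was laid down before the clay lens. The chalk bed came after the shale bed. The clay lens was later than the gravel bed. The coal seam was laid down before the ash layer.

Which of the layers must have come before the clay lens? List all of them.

the basalt flow, the chalk bed, the coal seam, the gravel bed, the sandstone layer, the shale bed

Directly stated before the clay lens: the basalt flow, the chalk bed, and the gravel bed.
The coal seam reaches the clay lens via the coal seam → the chalk bed → the clay lens.
The sandstone layer reaches the clay lens via the sandstone layer → the basalt flow → the clay lens.
The shale bed reaches the clay lens via the shale bed → the chalk bed → the clay lens.
No chain forces the ash layer (or any of the others) ahead of the clay lens.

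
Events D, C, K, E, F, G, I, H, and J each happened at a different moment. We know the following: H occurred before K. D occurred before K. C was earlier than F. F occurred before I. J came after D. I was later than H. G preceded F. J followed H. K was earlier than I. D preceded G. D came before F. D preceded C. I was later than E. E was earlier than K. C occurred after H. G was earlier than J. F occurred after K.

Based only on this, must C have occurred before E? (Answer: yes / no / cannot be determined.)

No chain of stated constraints runs from C to E, and none runs from E to C either.
So the relative order of C and E is not fixed by the given facts.

cannot be determined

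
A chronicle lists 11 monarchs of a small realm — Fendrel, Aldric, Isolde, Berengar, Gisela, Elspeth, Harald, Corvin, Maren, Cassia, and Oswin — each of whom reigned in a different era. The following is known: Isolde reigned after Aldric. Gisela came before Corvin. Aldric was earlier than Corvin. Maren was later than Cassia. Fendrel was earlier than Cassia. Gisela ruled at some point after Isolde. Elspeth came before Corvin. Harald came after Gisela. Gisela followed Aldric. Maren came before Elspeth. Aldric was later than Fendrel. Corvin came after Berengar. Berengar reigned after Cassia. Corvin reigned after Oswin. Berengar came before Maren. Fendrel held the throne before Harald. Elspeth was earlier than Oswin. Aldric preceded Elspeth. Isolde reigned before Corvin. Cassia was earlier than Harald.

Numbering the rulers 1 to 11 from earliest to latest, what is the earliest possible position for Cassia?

Fendrel must come before Cassia — 1 forced predecessor.
Nothing else is forced ahead of Cassia, so their earliest slot is position 1 + 1 = 2.

2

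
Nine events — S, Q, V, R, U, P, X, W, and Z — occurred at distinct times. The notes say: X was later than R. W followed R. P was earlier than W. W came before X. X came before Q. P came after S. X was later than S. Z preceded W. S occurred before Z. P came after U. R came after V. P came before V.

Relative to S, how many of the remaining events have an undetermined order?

1

Forced after S: P, Q, R, V, W, X, and Z.
That leaves U with no forced order relative to S — 1.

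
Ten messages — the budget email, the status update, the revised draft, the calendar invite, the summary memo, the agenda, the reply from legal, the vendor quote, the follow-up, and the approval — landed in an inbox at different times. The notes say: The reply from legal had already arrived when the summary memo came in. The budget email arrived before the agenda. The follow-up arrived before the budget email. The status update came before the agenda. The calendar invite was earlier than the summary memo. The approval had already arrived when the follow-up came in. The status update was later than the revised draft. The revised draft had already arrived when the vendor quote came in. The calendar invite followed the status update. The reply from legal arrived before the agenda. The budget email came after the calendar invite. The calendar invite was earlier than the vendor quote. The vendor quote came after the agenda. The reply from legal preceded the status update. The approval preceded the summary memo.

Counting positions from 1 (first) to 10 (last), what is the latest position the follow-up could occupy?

7

The follow-up must come before the agenda, the budget email, and the vendor quote — 3 messages forced after it.
Everything else can be placed before the follow-up in some valid order, so the follow-up can sit as late as position 10 − 3 = 7.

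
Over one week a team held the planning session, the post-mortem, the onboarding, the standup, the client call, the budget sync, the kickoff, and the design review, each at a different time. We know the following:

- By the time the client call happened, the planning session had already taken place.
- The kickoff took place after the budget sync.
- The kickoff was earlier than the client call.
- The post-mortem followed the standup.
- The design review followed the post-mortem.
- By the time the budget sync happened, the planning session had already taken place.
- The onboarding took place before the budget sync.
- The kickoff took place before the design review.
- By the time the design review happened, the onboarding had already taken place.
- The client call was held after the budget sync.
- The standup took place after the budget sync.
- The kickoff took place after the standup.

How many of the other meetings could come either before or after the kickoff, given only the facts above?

1

Forced before the kickoff: the budget sync, the onboarding, the planning session, and the standup; forced after the kickoff: the client call and the design review.
That leaves the post-mortem with no forced order relative to the kickoff — 1.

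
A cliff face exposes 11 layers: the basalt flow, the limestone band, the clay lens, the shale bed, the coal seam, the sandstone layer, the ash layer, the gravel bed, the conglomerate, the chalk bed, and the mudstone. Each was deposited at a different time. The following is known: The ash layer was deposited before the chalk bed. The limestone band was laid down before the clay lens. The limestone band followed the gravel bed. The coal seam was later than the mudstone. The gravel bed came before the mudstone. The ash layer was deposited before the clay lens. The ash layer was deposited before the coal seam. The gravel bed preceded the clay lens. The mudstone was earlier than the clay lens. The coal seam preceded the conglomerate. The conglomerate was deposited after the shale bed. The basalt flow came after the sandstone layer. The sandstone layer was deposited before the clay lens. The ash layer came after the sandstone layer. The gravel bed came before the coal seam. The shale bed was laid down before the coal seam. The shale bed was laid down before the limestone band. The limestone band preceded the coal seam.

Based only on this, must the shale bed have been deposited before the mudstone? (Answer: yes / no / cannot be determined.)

cannot be determined

No chain of stated constraints runs from the shale bed to the mudstone, and none runs from the mudstone to the shale bed either.
So the relative order of the shale bed and the mudstone is not fixed by the given facts.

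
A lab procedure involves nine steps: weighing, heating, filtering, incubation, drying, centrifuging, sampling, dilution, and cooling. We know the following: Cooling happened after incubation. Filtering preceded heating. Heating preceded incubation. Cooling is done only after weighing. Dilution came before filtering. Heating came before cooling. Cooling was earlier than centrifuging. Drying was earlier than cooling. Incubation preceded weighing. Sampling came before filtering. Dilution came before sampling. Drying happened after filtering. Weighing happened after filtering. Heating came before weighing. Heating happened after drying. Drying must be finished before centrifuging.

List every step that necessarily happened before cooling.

Directly stated before cooling: drying, heating, incubation, and weighing.
Dilution reaches cooling via dilution → filtering → heating → cooling.
Filtering reaches cooling via filtering → heating → cooling.
Sampling reaches cooling via sampling → filtering → heating → cooling.
No chain forces centrifuging ahead of cooling.

dilution, drying, filtering, heating, incubation, sampling, weighing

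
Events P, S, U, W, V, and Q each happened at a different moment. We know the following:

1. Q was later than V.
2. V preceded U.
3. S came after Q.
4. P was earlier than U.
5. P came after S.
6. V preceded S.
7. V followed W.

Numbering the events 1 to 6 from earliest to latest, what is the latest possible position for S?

4

S must come before P and U — 2 events forced after it.
Everything else can be placed before S in some valid order, so S can sit as late as position 6 − 2 = 4.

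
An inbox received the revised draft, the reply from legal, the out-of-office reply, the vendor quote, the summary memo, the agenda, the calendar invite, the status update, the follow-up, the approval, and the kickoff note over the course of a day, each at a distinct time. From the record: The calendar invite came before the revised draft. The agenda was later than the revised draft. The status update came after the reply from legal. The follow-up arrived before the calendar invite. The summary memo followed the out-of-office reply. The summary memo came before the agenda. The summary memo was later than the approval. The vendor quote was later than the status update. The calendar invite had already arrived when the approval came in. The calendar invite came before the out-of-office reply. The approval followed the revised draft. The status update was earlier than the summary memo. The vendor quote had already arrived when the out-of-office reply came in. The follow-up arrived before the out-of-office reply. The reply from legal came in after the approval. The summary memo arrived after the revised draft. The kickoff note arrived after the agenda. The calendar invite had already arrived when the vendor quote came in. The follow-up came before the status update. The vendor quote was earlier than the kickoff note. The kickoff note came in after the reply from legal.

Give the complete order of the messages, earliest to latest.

the follow-up, the calendar invite, the revised draft, the approval, the reply from legal, the status update, the vendor quote, the out-of-office reply, the summary memo, the agenda, the kickoff note

The constraints fix every adjacent pair, so only one ordering works:
the follow-up → the calendar invite → the revised draft → the approval → the reply from legal → the status update → the vendor quote → the out-of-office reply → the summary memo → the agenda → the kickoff note.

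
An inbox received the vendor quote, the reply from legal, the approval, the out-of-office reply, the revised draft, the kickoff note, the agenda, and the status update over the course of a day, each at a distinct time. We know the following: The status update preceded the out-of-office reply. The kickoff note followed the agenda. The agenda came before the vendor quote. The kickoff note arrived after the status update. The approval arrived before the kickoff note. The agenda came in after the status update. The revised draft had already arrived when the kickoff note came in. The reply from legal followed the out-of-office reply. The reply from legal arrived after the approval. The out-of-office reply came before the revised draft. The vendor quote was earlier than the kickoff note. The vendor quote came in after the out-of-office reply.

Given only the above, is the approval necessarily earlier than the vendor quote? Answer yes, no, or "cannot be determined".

cannot be determined

No chain of stated constraints runs from the approval to the vendor quote, and none runs from the vendor quote to the approval either.
So the relative order of the approval and the vendor quote is not fixed by the given facts.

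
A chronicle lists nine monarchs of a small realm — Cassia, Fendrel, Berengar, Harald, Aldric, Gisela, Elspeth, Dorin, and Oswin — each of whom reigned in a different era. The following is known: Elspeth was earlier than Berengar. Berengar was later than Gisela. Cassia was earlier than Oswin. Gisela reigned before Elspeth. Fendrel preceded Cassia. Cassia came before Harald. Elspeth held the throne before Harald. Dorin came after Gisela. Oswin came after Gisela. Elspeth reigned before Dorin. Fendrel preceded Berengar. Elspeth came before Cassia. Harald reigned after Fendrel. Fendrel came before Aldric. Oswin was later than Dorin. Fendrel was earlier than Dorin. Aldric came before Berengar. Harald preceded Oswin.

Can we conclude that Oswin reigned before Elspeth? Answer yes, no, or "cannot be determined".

no

Tracing the constraints gives Elspeth → Cassia → Oswin, so Elspeth must come before Oswin.
That means Oswin cannot be before Elspeth.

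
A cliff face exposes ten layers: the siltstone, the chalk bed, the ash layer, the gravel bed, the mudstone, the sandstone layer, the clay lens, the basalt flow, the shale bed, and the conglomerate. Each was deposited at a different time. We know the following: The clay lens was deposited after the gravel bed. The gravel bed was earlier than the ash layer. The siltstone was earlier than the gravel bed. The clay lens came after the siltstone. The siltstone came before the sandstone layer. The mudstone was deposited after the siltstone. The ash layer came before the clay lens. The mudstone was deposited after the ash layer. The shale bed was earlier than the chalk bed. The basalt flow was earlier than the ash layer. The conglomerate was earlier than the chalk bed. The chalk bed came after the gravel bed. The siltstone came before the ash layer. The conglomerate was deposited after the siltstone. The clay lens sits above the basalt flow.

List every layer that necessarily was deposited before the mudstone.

Directly stated before the mudstone: the ash layer and the siltstone.
The basalt flow reaches the mudstone via the basalt flow → the ash layer → the mudstone.
The gravel bed reaches the mudstone via the gravel bed → the ash layer → the mudstone.
No chain forces the clay lens (or any of the others) ahead of the mudstone.

the ash layer, the basalt flow, the gravel bed, the siltstone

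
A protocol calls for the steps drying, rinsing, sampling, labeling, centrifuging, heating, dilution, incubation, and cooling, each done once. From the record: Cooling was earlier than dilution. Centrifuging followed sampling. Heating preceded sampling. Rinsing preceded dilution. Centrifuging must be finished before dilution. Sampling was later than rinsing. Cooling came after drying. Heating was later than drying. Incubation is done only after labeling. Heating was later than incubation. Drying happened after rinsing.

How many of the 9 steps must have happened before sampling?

5

Directly stated before sampling: heating and rinsing.
Drying reaches sampling via drying → heating → sampling.
Incubation reaches sampling via incubation → heating → sampling.
Labeling reaches sampling via labeling → incubation → heating → sampling.
That's drying, heating, incubation, labeling, and rinsing — 5 in all.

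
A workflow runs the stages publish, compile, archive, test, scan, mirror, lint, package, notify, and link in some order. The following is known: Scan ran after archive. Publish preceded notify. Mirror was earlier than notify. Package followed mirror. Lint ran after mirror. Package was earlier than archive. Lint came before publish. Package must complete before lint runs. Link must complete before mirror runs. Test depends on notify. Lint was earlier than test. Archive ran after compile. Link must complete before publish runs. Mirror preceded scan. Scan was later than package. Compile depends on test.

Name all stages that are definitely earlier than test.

Directly stated before test: lint and notify.
Link reaches test via link → mirror → lint → test.
Mirror reaches test via mirror → lint → test.
Package reaches test via package → lint → test.
Likewise publish reaches test by chaining the stated constraints.
No chain forces scan (or any of the others) ahead of test.

link, lint, mirror, notify, package, publish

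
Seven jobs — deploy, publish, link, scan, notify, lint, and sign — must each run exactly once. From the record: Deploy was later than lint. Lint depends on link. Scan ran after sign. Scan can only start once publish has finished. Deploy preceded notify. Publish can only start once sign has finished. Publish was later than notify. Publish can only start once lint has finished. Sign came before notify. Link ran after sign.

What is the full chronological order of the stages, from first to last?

sign, link, lint, deploy, notify, publish, scan

The constraints fix every adjacent pair, so only one ordering works:
sign → link → lint → deploy → notify → publish → scan.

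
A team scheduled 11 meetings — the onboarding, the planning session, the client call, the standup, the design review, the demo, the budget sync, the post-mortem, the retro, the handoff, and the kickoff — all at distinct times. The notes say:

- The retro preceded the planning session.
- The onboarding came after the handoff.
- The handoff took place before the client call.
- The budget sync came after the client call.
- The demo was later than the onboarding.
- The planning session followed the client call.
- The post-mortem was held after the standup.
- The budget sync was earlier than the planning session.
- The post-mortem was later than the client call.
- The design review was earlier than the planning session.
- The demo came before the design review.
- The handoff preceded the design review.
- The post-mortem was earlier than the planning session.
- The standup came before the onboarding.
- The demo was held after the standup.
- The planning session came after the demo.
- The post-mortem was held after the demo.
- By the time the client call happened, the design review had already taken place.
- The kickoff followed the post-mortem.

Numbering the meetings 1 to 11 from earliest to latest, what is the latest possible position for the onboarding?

4

The onboarding must come before the budget sync, the client call, the demo, the design review, the kickoff, the planning session, and the post-mortem — 7 meetings forced after it.
Everything else can be placed before the onboarding in some valid order, so the onboarding can sit as late as position 11 − 7 = 4.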